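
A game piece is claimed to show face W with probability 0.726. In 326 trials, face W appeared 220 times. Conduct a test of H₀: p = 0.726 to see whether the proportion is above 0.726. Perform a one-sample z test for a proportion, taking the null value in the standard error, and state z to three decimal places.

p̂ = 220/326 = 0.67485.
SE = √(p₀(1−p₀)/n) = √(0.19892/326) = 0.02470.
z = (0.67485 − 0.726)/0.02470 = -0.05115/0.02470 = -2.071.

z = -2.071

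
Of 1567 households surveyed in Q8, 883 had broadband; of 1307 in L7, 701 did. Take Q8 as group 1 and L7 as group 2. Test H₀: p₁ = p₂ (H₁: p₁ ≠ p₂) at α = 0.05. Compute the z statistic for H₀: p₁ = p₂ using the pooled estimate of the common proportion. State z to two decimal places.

p̂₁ = 883/1567 ≈ 0.5635, p̂₂ = 701/1307 ≈ 0.5363.
Pooled p̂ = (883+701)/(1567+1307) = 1584/2874 = 0.5511.
SE = √(p̂(1−p̂)(1/n₁+1/n₂)) = √(0.5511·0.4489·0.00140327) = √(0.000347147) = 0.0186.
z = (0.5635 − 0.5363)/0.0186 = 0.0272/0.0186 = 1.46.
Two-sided p-value ≈ 2·Φ(−1.457) = 0.1450, so at α = 0.05 we fail to reject H₀.

z = 1.46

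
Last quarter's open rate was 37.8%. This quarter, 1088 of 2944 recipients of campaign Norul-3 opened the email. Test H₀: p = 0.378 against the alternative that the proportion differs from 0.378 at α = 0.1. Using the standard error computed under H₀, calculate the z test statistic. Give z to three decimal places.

p̂ = 1088/2944 = 0.369565.
SE = √(p₀(1−p₀)/n) = √(0.23512/2944) = 0.008937.
z = (0.369565 − 0.378)/0.008937 = -0.008435/0.008937 = -0.944.
p-value = 2·P(Z > 0.944) ≈ 0.3452, so at α = 0.1 we fail to reject H₀.

z = -0.944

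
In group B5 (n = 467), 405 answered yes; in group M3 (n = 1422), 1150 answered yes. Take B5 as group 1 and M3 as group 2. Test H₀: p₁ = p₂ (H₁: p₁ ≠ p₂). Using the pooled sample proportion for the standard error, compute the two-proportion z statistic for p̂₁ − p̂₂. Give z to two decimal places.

p̂₁ = 405/467 = 0.8672, p̂₂ = 1150/1422 = 0.8087.
Pooled p̂ = (405+1150)/(467+1422) = 1555/1889 = 0.8232.
SE = √(p̂(1−p̂)(1/n₁+1/n₂)) = √(0.8232·0.1768·0.00284456) = √(0.000414027) = 0.0203.
z = (0.8672 − 0.8087)/0.0203 = 0.0585/0.0203 = 2.88.
p-value = 2·P(Z > 2.876) ≈ 0.0040.

z = 2.88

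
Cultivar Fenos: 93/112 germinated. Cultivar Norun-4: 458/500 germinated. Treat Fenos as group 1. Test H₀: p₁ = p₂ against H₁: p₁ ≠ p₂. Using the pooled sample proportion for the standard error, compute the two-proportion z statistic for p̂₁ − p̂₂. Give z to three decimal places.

z = -2.735

p̂₁ = 93/112 = 0.830357, p̂₂ = 458/500 = 0.916000.
Pooled p̂ = (93+458)/(112+500) = 551/612 = 0.900327.
SE = √(0.0897385 × 0.0109286) = 0.031316.
z = (0.830357 − 0.916000)/0.031316 = -0.085643/0.031316 = -2.735.
p-value = 2·P(Z > 2.735) ≈ 0.0062.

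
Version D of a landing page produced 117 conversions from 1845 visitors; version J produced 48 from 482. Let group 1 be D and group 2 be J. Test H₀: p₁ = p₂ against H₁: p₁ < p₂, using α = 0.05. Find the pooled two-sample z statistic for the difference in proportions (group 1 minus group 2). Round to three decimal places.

z = -2.755

p̂₁ = 117/1845 = 0.063415, p̂₂ = 48/482 = 0.099585.
Pooled p̂ = (117+48)/(1845+482) = 165/2327 = 0.070907.
SE = √(0.065879 × 0.00261669) = 0.013130.
z = (0.063415 − 0.099585)/0.013130 = -0.036170/0.013130 = -2.755.
p-value = P(Z < -2.755) ≈ 0.0029; since p < α = 0.05, reject H₀.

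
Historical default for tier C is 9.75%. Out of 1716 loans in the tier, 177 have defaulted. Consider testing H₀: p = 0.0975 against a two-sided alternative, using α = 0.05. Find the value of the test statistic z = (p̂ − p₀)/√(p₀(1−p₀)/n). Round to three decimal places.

p̂ = 177/1716 = 0.10315.
SE = √(p₀(1−p₀)/n) = √(0.087994/1716) = 0.00716.
z = (0.10315 − 0.0975)/0.00716 = 0.00565/0.00716 = 0.789.
p-value = 2·P(Z > 0.789) ≈ 0.4304; since p > α = 0.05, fail to reject H₀.

z = 0.789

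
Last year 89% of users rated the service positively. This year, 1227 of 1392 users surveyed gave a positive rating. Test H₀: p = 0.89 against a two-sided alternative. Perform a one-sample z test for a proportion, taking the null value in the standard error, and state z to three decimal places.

p̂ = 1227/1392 ≈ 0.881466.
Under H₀, SE = √(0.89·0.11/1392) = √(7.03305e-05) = 0.008386.
z = (0.881466 − 0.89)/0.008386 = -0.008534/0.008386 = -1.018.
Two-sided p-value ≈ 2·Φ(−1.018) = 0.3088.

z = -1.018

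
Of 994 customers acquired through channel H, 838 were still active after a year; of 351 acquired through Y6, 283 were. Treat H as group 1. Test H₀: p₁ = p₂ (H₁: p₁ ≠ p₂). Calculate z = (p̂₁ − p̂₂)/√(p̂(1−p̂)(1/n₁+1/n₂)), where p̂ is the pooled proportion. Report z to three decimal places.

p̂₁ = 838/994 = 0.843058, p̂₂ = 283/351 = 0.806268.
Pooled p̂ = (838+283)/(994+351) = 1121/1345 = 0.833457.
SE = √(p̂(1−p̂)(1/n₁+1/n₂)) = √(0.833457·0.166543·0.00385504) = √(0.000535104) = 0.023132.
z = (0.843058 − 0.806268)/0.023132 = 0.036790/0.023132 = 1.590.
Two-sided p-value ≈ 2·Φ(−1.590) = 0.1117.

z = 1.590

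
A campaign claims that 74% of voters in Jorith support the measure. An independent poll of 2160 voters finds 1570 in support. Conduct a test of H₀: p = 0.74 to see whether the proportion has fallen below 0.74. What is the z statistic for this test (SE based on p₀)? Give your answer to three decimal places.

p̂ = 1570/2160 ≈ 0.72685.
SE = √(p₀(1−p₀)/n) = √(0.1924/2160) = 0.00944.
z = (0.72685 − 0.74)/0.00944 = -0.01315/0.00944 = -1.393.
p-value = P(Z < -1.393) ≈ 0.0818.

z = -1.393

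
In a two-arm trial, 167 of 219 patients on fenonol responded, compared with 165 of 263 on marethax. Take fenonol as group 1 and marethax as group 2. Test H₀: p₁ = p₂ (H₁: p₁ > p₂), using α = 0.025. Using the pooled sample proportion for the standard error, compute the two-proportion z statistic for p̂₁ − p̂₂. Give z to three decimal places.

z = 3.192

p̂₁ = 167/219 ≈ 0.76256, p̂₂ = 165/263 ≈ 0.62738.
Pooled p̂ = (167+165)/(219+263) = 332/482 = 0.68880.
SE = √(p̂(1−p̂)(1/n₁+1/n₂)) = √(0.68880·0.31120·0.00836849) = √(0.00179383) = 0.04235.
z = (0.76256 − 0.62738)/0.04235 = 0.13518/0.04235 = 3.192.
p-value = P(Z > 3.192) ≈ 0.0007, so at α = 0.025 we reject H₀.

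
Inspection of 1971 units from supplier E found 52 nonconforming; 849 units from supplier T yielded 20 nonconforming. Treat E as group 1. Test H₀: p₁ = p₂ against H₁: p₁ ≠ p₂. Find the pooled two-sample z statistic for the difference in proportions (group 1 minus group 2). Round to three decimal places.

z = 0.436

p̂₁ = 52/1971 ≈ 0.026383, p̂₂ = 20/849 ≈ 0.023557.
Pooled p̂ = (52+20)/(1971+849) = 72/2820 = 0.025532.
SE = √(p̂(1−p̂)(1/n₁+1/n₂)) = √(0.025532·0.974468·0.00168521) = √(4.19282e-05) = 0.006475.
z = (0.026383 − 0.023557)/0.006475 = 0.002826/0.006475 = 0.436.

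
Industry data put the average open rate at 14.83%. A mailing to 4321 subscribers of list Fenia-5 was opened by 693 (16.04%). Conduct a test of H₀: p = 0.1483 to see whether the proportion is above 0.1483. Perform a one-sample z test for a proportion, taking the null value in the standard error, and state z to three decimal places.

z = 2.234

p̂ = 693/4321 ≈ 0.160380.
Under H₀, SE = √(0.1483·0.8517/4321) = √(2.9231e-05) = 0.005407.
z = (0.160380 − 0.1483)/0.005407 = 0.012080/0.005407 = 2.234.
p-value = P(Z > 2.234) ≈ 0.0127.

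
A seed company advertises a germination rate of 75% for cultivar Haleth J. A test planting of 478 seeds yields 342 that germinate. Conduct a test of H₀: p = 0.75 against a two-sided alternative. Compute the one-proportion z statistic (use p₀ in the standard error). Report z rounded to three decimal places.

p̂ = 342/478 ≈ 0.71548.
SE = √(p₀(1−p₀)/n) = √(0.1875/478) = 0.01981.
z = (0.71548 − 0.75)/0.01981 = -0.03452/0.01981 = -1.743.
Two-sided p-value ≈ 2·Φ(−1.743) = 0.0814.

z = -1.743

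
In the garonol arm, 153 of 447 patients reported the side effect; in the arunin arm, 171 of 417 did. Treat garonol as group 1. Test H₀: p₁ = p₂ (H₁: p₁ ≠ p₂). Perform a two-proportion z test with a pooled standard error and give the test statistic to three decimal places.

p̂₁ = 153/447 ≈ 0.34228, p̂₂ = 171/417 ≈ 0.41007.
Pooled p̂ = (153+171)/(447+417) = 324/864 = 0.37500.
SE = √(0.234375 × 0.00463522) = 0.03296.
z = (0.34228 − 0.41007)/0.03296 = -0.06779/0.03296 = -2.057.

z = -2.057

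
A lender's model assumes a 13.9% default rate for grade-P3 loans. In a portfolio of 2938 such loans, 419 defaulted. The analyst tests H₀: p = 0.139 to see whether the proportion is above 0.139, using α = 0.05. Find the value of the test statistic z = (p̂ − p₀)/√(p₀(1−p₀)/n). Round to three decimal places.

p̂ = 419/2938 ≈ 0.14261.
Standard error under H₀: √(0.139×0.861/2938) = 0.00638.
z = (0.14261 − 0.139)/0.00638 = 0.00361/0.00638 = 0.566.
p-value = P(Z > 0.566) ≈ 0.2856. With α = 0.05, fail to reject H₀.

z = 0.566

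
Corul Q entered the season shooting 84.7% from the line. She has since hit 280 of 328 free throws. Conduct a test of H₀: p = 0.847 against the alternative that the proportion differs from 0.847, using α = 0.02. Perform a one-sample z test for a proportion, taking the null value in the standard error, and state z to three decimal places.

p̂ = 280/328 ≈ 0.85366.
SE = √(p₀(1−p₀)/n) = √(0.12959/328) = 0.01988.
z = (0.85366 − 0.847)/0.01988 = 0.00666/0.01988 = 0.335.
p-value = 2·P(Z > 0.335) ≈ 0.7376; since p > α = 0.02, fail to reject H₀.

z = 0.335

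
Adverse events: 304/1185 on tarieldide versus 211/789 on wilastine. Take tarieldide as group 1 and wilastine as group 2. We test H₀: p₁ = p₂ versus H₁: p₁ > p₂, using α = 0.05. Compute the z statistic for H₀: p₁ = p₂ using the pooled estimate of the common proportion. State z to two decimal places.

p̂₁ = 304/1185 = 0.2565, p̂₂ = 211/789 = 0.2674.
Pooled p̂ = (304+211)/(1185+789) = 515/1974 = 0.2609.
SE = √(p̂(1−p̂)(1/n₁+1/n₂)) = √(0.2609·0.7391·0.00211131) = √(0.000407118) = 0.0202.
z = (0.2565 − 0.2674)/0.0202 = -0.0109/0.0202 = -0.54.
p-value = P(Z > -0.540) ≈ 0.7053, so at α = 0.05 we fail to reject H₀.

z = -0.54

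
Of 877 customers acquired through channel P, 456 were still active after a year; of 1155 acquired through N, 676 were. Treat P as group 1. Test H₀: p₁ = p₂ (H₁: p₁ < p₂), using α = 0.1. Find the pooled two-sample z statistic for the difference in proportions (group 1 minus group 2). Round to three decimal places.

p̂₁ = 456/877 = 0.51995, p̂₂ = 676/1155 = 0.58528.
Pooled p̂ = (456+676)/(877+1155) = 1132/2032 = 0.55709.
SE = √(0.246741 × 0.00200605) = 0.02225.
z = (0.51995 − 0.58528)/0.02225 = -0.06533/0.02225 = -2.936.
p-value = P(Z < -2.936) ≈ 0.0017. With α = 0.1, reject H₀.

z = -2.936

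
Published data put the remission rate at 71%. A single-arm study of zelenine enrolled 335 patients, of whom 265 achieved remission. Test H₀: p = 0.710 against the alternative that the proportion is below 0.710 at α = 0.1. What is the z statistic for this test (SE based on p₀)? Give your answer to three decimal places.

z = 3.269

p̂ = 265/335 ≈ 0.79104.
Under H₀, SE = √(0.71·0.29/335) = √(0.000614627) = 0.02479.
z = (0.79104 − 0.71)/0.02479 = 0.08104/0.02479 = 3.269.
p-value = P(Z < 3.269) ≈ 0.9995; since p > α = 0.1, fail to reject H₀.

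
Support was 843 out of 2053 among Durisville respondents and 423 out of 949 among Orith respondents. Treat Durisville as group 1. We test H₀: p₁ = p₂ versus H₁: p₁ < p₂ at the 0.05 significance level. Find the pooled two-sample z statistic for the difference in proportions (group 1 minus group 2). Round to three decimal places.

p̂₁ = 843/2053 = 0.410619, p̂₂ = 423/949 = 0.445732.
Pooled p̂ = (843+423)/(2053+949) = 1266/3002 = 0.421719.
SE = √(0.243872 × 0.00154083) = 0.019385.
z = (0.410619 − 0.445732)/0.019385 = -0.035113/0.019385 = -1.811.
p-value = P(Z < -1.811) ≈ 0.0350. With α = 0.05, reject H₀.

z = -1.811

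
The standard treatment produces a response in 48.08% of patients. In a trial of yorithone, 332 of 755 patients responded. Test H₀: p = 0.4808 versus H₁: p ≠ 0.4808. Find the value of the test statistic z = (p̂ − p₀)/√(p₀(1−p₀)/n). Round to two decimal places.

z = -2.26

p̂ = 332/755 = 0.4397.
Under H₀, SE = √(0.4808·0.5192/755) = √(0.000330638) = 0.0182.
z = (0.4397 − 0.4808)/0.0182 = -0.0411/0.0182 = -2.26.
p-value = 2·P(Z > 2.258) ≈ 0.0239.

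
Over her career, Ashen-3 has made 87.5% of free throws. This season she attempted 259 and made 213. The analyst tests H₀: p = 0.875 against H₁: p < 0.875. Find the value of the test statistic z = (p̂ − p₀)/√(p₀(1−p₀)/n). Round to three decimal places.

z = -2.560

p̂ = 213/259 = 0.82239.
Standard error under H₀: √(0.875×0.125/259) = 0.02055.
z = (0.82239 − 0.875)/0.02055 = -0.05261/0.02055 = -2.560.
p-value = P(Z < -2.560) ≈ 0.0052.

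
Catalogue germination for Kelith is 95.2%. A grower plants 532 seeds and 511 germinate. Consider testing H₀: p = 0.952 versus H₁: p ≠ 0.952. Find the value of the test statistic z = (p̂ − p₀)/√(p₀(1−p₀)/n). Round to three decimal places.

p̂ = 511/532 = 0.96053.
Under H₀, SE = √(0.952·0.048/532) = √(8.58947e-05) = 0.00927.
z = (0.96053 − 0.952)/0.00927 = 0.00853/0.00927 = 0.920.

z = 0.920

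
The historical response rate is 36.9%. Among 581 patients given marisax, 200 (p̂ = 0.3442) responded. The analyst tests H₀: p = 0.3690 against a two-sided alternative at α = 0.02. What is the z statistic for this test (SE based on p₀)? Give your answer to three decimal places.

p̂ = 200/581 = 0.34423.
SE = √(p₀(1−p₀)/n) = √(0.23284/581) = 0.02002.
z = (0.34423 − 0.369)/0.02002 = -0.02477/0.02002 = -1.237.
Two-sided p-value ≈ 2·Φ(−1.237) = 0.2160, so at α = 0.02 we fail to reject H₀.

z = -1.237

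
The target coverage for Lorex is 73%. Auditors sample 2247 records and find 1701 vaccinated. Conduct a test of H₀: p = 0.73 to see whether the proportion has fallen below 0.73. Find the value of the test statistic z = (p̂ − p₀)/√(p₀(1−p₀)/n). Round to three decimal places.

p̂ = 1701/2247 ≈ 0.757009.
Standard error under H₀: √(0.73×0.27/2247) = 0.009366.
z = (0.757009 − 0.73)/0.009366 = 0.027009/0.009366 = 2.884.
p-value = P(Z < 2.884) ≈ 0.9980.

z = 2.884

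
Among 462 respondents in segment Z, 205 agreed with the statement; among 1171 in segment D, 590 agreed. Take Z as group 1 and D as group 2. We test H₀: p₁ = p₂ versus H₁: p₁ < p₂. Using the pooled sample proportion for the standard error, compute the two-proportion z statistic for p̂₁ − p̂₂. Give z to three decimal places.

z = -2.189

p̂₁ = 205/462 ≈ 0.44372, p̂₂ = 590/1171 ≈ 0.50384.
Pooled p̂ = (205+590)/(462+1171) = 795/1633 = 0.48683.
SE = √(p̂(1−p̂)(1/n₁+1/n₂)) = √(0.48683·0.51317·0.00301847) = √(0.000754095) = 0.02746.
z = (0.44372 − 0.50384)/0.02746 = -0.06012/0.02746 = -2.189.
p-value = P(Z < -2.189) ≈ 0.0143.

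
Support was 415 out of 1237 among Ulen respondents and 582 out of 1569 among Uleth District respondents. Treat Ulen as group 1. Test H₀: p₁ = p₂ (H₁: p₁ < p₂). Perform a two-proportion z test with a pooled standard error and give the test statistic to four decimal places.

z = -1.9479

p̂₁ = 415/1237 = 0.335489, p̂₂ = 582/1569 = 0.370937.
Pooled p̂ = (415+582)/(1237+1569) = 997/2806 = 0.355310.
SE = √(0.229065 × 0.00144576) = 0.018198.
z = (0.335489 − 0.370937)/0.018198 = -0.035448/0.018198 = -1.9479.
p-value = P(Z < -1.948) ≈ 0.0257.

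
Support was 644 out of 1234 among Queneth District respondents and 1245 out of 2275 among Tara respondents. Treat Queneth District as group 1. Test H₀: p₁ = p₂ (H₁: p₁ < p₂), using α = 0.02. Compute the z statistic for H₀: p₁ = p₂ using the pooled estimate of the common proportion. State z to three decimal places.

z = -1.440

p̂₁ = 644/1234 ≈ 0.521880, p̂₂ = 1245/2275 ≈ 0.547253.
Pooled p̂ = (644+1245)/(1234+2275) = 1889/3509 = 0.538330.
SE = √(p̂(1−p̂)(1/n₁+1/n₂)) = √(0.538330·0.461670·0.00124993) = √(0.000310647) = 0.017625.
z = (0.521880 − 0.547253)/0.017625 = -0.025373/0.017625 = -1.440.
p-value = P(Z < -1.440) ≈ 0.0750, so at α = 0.02 we fail to reject H₀.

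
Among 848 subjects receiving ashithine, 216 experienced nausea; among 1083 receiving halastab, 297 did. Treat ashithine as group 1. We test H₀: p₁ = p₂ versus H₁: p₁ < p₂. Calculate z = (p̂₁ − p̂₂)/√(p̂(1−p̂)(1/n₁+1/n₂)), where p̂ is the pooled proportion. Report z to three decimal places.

z = -0.964

p̂₁ = 216/848 = 0.25472, p̂₂ = 297/1083 = 0.27424.
Pooled p̂ = (216+297)/(848+1083) = 513/1931 = 0.26567.
SE = √(p̂(1−p̂)(1/n₁+1/n₂)) = √(0.26567·0.73433·0.00210261) = √(0.000410192) = 0.02025.
z = (0.25472 − 0.27424)/0.02025 = -0.01952/0.02025 = -0.964.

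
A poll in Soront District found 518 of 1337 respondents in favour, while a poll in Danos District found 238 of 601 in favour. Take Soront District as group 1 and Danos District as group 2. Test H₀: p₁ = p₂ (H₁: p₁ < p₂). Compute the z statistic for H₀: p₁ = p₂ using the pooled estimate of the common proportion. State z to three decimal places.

z = -0.358

p̂₁ = 518/1337 ≈ 0.38743, p̂₂ = 238/601 ≈ 0.39601.
Pooled p̂ = (518+238)/(1337+601) = 756/1938 = 0.39009.
SE = √(0.23792 × 0.00241184) = 0.02395.
z = (0.38743 − 0.39601)/0.02395 = -0.00858/0.02395 = -0.358.
p-value = P(Z < -0.358) ≈ 0.3602.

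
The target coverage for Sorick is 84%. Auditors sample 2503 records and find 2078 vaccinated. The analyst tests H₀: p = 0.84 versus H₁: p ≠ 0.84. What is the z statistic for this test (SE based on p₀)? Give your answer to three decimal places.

p̂ = 2078/2503 ≈ 0.83020.
Standard error under H₀: √(0.84×0.16/2503) = 0.00733.
z = (0.83020 − 0.84)/0.00733 = -0.00980/0.00733 = -1.337.
p-value = 2·P(Z > 1.337) ≈ 0.1813.

z = -1.337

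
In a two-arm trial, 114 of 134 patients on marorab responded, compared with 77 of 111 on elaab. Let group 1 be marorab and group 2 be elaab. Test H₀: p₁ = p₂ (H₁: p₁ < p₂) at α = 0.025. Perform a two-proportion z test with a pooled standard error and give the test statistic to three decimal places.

p̂₁ = 114/134 = 0.85075, p̂₂ = 77/111 = 0.69369.
Pooled p̂ = (114+77)/(134+111) = 191/245 = 0.77959.
SE = √(p̂(1−p̂)(1/n₁+1/n₂)) = √(0.77959·0.22041·0.0164717) = √(0.00283031) = 0.05320.
z = (0.85075 − 0.69369)/0.05320 = 0.15706/0.05320 = 2.952.
p-value = P(Z < 2.952) ≈ 0.9984, so at α = 0.025 we fail to reject H₀.

z = 2.952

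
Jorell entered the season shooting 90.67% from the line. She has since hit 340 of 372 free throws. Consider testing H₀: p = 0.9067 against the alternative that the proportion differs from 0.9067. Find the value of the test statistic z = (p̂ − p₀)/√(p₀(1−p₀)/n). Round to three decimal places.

z = 0.483

p̂ = 340/372 ≈ 0.91398.
Standard error under H₀: √(0.9067×0.0933/372) = 0.01508.
z = (0.91398 − 0.9067)/0.01508 = 0.00728/0.01508 = 0.483.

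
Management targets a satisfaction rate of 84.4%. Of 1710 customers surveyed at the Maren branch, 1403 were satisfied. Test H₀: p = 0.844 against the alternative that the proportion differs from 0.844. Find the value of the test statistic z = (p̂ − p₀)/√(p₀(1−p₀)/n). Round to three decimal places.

z = -2.682

p̂ = 1403/1710 = 0.820468.
SE = √(p₀(1−p₀)/n) = √(0.13166/1710) = 0.008775.
z = (0.820468 − 0.844)/0.008775 = -0.023532/0.008775 = -2.682.
Two-sided p-value ≈ 2·Φ(−2.682) = 0.0073.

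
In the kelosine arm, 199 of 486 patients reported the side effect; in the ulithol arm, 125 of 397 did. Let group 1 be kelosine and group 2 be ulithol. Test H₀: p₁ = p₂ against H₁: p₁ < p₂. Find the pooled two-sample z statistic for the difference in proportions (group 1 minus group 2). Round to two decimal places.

z = 2.90

p̂₁ = 199/486 = 0.4095, p̂₂ = 125/397 = 0.3149.
Pooled p̂ = (199+125)/(486+397) = 324/883 = 0.3669.
SE = √(0.232293 × 0.0045765) = 0.0326.
z = (0.4095 − 0.3149)/0.0326 = 0.0946/0.0326 = 2.90.
p-value = P(Z < 2.902) ≈ 0.9981.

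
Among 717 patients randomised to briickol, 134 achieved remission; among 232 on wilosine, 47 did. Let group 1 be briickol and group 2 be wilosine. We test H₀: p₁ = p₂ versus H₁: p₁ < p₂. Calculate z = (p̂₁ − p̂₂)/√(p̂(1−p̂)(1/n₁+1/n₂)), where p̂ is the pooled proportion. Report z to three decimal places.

z = -0.529

p̂₁ = 134/717 = 0.18689, p̂₂ = 47/232 = 0.20259.
Pooled p̂ = (134+47)/(717+232) = 181/949 = 0.19073.
SE = √(0.15435 × 0.00570504) = 0.02967.
z = (0.18689 − 0.20259)/0.02967 = -0.01570/0.02967 = -0.529.
p-value = P(Z < -0.529) ≈ 0.2984.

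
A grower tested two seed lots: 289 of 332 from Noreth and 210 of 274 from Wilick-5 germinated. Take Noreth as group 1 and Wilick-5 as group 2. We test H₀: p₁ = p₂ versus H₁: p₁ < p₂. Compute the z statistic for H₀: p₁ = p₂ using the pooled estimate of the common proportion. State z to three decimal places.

z = 3.344

p̂₁ = 289/332 ≈ 0.87048, p̂₂ = 210/274 ≈ 0.76642.
Pooled p̂ = (289+210)/(332+274) = 499/606 = 0.82343.
SE = √(p̂(1−p̂)(1/n₁+1/n₂)) = √(0.82343·0.17657·0.00666168) = √(0.000968552) = 0.03112.
z = (0.87048 − 0.76642)/0.03112 = 0.10406/0.03112 = 3.344.
p-value = P(Z < 3.344) ≈ 0.9996.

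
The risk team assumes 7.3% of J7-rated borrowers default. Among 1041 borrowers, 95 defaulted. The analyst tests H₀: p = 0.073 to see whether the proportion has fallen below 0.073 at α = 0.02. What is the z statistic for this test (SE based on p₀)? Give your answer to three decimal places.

z = 2.265

p̂ = 95/1041 = 0.0912584.
Standard error under H₀: √(0.073×0.927/1041) = 0.0080626.
z = (0.0912584 − 0.073)/0.0080626 = 0.0182584/0.0080626 = 2.265.
p-value = P(Z < 2.265) ≈ 0.9882. With α = 0.02, fail to reject H₀.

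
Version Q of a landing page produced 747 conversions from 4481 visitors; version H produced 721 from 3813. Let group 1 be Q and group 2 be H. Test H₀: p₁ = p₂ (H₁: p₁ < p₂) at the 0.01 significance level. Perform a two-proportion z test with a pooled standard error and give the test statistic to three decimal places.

z = -2.662

p̂₁ = 747/4481 = 0.16670, p̂₂ = 721/3813 = 0.18909.
Pooled p̂ = (747+721)/(4481+3813) = 1468/8294 = 0.17700.
SE = √(p̂(1−p̂)(1/n₁+1/n₂)) = √(0.17700·0.82300·0.000485425) = √(7.07109e-05) = 0.00841.
z = (0.16670 − 0.18909)/0.00841 = -0.02239/0.00841 = -2.662.
p-value = P(Z < -2.662) ≈ 0.0039, so at α = 0.01 we reject H₀.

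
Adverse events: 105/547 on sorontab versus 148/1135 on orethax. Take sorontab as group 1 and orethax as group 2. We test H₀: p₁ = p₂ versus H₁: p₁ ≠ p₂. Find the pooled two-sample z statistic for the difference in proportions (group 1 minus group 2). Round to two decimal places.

p̂₁ = 105/547 ≈ 0.1920, p̂₂ = 148/1135 ≈ 0.1304.
Pooled p̂ = (105+148)/(547+1135) = 253/1682 = 0.1504.
SE = √(0.127791 × 0.00270921) = 0.0186.
z = (0.1920 − 0.1304)/0.0186 = 0.0616/0.0186 = 3.31.
p-value = 2·P(Z > 3.308) ≈ 0.0009.

z = 3.31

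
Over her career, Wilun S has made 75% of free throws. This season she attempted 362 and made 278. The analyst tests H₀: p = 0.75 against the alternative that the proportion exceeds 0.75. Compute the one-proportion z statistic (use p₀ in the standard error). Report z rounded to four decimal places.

p̂ = 278/362 = 0.767956.
Under H₀, SE = √(0.75·0.25/362) = √(0.000517956) = 0.022759.
z = (0.767956 − 0.75)/0.022759 = 0.017956/0.022759 = 0.7890.
p-value = P(Z > 0.789) ≈ 0.2151.

z = 0.7890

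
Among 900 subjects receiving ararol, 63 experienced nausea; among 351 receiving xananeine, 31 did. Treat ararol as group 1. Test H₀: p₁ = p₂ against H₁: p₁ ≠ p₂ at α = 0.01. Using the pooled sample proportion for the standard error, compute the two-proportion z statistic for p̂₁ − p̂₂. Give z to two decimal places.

z = -1.10

p̂₁ = 63/900 = 0.0700, p̂₂ = 31/351 = 0.0883.
Pooled p̂ = (63+31)/(900+351) = 94/1251 = 0.0751.
SE = √(0.0694939 × 0.00396011) = 0.0166.
z = (0.0700 − 0.0883)/0.0166 = -0.0183/0.0166 = -1.10.
p-value = 2·P(Z > 1.104) ≈ 0.2695, so at α = 0.01 we fail to reject H₀.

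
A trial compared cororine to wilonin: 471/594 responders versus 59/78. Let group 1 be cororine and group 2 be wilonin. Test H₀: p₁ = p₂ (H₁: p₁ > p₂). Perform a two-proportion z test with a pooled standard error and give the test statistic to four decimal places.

p̂₁ = 471/594 ≈ 0.792929, p̂₂ = 59/78 ≈ 0.756410.
Pooled p̂ = (471+59)/(594+78) = 530/672 = 0.788690.
SE = √(0.166658 × 0.014504) = 0.049165.
z = (0.792929 − 0.756410)/0.049165 = 0.036519/0.049165 = 0.7428.
p-value = P(Z > 0.743) ≈ 0.2288.

z = 0.7428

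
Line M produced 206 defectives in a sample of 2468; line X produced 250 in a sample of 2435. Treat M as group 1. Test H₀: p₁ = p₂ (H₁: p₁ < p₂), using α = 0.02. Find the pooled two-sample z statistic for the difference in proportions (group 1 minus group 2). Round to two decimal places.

p̂₁ = 206/2468 ≈ 0.0835, p̂₂ = 250/2435 ≈ 0.1027.
Pooled p̂ = (206+250)/(2468+2435) = 456/4903 = 0.0930.
SE = √(0.0843545 × 0.000815864) = 0.0083.
z = (0.0835 − 0.1027)/0.0083 = -0.0192/0.0083 = -2.31.
p-value = P(Z < -2.315) ≈ 0.0103; since p < α = 0.02, reject H₀.

z = -2.31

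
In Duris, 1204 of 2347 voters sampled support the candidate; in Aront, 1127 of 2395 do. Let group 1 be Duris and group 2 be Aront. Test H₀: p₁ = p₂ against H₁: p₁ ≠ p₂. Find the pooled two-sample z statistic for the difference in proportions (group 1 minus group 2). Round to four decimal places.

p̂₁ = 1204/2347 ≈ 0.512995, p̂₂ = 1127/2395 ≈ 0.470564.
Pooled p̂ = (1204+1127)/(2347+2395) = 2331/4742 = 0.491565.
SE = √(0.249929 × 0.000843612) = 0.014520.
z = (0.512995 − 0.470564)/0.014520 = 0.042431/0.014520 = 2.9222.
p-value = 2·P(Z > 2.922) ≈ 0.0035.

z = 2.9222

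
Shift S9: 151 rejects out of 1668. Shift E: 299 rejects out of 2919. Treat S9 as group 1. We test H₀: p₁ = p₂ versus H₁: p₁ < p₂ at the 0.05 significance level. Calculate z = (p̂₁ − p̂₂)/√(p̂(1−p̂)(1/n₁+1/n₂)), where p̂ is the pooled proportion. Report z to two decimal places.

z = -1.30

p̂₁ = 151/1668 ≈ 0.09053, p̂₂ = 299/2919 ≈ 0.10243.
Pooled p̂ = (151+299)/(1668+2919) = 450/4587 = 0.09810.
SE = √(0.0884791 × 0.000942103) = 0.00913.
z = (0.09053 − 0.10243)/0.00913 = -0.01190/0.00913 = -1.30.
p-value = P(Z < -1.304) ≈ 0.0961, so at α = 0.05 we fail to reject H₀.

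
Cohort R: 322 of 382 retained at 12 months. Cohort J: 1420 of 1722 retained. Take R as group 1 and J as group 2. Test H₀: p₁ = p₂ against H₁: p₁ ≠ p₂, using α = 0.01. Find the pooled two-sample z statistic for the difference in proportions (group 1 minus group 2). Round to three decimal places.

z = 0.858

p̂₁ = 322/382 ≈ 0.84293, p̂₂ = 1420/1722 ≈ 0.82462.
Pooled p̂ = (322+1420)/(382+1722) = 1742/2104 = 0.82795.
SE = √(p̂(1−p̂)(1/n₁+1/n₂)) = √(0.82795·0.17205·0.00319852) = √(0.000455632) = 0.02135.
z = (0.84293 − 0.82462)/0.02135 = 0.01831/0.02135 = 0.858.
p-value = 2·P(Z > 0.858) ≈ 0.3910, so at α = 0.01 we fail to reject H₀.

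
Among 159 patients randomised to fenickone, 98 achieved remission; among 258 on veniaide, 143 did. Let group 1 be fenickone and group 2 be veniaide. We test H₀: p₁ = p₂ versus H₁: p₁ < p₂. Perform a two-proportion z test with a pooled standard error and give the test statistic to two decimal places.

p̂₁ = 98/159 = 0.6164, p̂₂ = 143/258 = 0.5543.
Pooled p̂ = (98+143)/(159+258) = 241/417 = 0.5779.
SE = √(p̂(1−p̂)(1/n₁+1/n₂)) = √(0.5779·0.4221·0.0101653) = √(0.00247957) = 0.0498.
z = (0.6164 − 0.5543)/0.0498 = 0.0621/0.0498 = 1.25.
p-value = P(Z < 1.247) ≈ 0.8938.

z = 1.25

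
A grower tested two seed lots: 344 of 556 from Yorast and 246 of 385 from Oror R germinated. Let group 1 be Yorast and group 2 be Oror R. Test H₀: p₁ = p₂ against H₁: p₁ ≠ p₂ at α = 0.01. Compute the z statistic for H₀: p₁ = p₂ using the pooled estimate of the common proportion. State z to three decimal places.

p̂₁ = 344/556 ≈ 0.61871, p̂₂ = 246/385 ≈ 0.63896.
Pooled p̂ = (344+246)/(556+385) = 590/941 = 0.62699.
SE = √(p̂(1−p̂)(1/n₁+1/n₂)) = √(0.62699·0.37301·0.00439596) = √(0.0010281) = 0.03206.
z = (0.61871 − 0.63896)/0.03206 = -0.02025/0.03206 = -0.632.
Two-sided p-value ≈ 2·Φ(−0.632) = 0.5276; since p > α = 0.01, fail to reject H₀.

z = -0.632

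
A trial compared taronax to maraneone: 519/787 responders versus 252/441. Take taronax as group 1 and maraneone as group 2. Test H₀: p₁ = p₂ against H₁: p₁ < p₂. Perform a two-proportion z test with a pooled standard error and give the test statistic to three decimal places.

p̂₁ = 519/787 = 0.65947, p̂₂ = 252/441 = 0.57143.
Pooled p̂ = (519+252)/(787+441) = 771/1228 = 0.62785.
SE = √(0.233654 × 0.00353822) = 0.02875.
z = (0.65947 − 0.57143)/0.02875 = 0.08804/0.02875 = 3.062.
p-value = P(Z < 3.062) ≈ 0.9989.

z = 3.062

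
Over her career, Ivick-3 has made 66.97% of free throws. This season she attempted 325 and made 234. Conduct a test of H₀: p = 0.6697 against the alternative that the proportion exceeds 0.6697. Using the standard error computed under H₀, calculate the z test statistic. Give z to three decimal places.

z = 1.928

p̂ = 234/325 = 0.72000.
SE = √(p₀(1−p₀)/n) = √(0.2212/325) = 0.02609.
z = (0.72000 − 0.6697)/0.02609 = 0.05030/0.02609 = 1.928.
p-value = P(Z > 1.928) ≈ 0.0269.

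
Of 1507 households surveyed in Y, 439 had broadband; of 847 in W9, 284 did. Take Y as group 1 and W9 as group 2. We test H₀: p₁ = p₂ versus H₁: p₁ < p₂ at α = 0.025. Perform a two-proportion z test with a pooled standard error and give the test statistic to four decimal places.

z = -2.2207

p̂₁ = 439/1507 ≈ 0.2913072, p̂₂ = 284/847 ≈ 0.3353011.
Pooled p̂ = (439+284)/(1507+847) = 723/2354 = 0.3071368.
SE = √(0.212804 × 0.00184421) = 0.0198105.
z = (0.2913072 − 0.3353011)/0.0198105 = -0.0439939/0.0198105 = -2.2207.
p-value = P(Z < -2.221) ≈ 0.0132, so at α = 0.025 we reject H₀.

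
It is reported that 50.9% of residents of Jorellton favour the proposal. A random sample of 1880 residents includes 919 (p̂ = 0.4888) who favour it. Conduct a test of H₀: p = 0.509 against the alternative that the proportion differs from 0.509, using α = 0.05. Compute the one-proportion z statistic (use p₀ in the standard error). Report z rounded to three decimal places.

p̂ = 919/1880 ≈ 0.48883.
Standard error under H₀: √(0.509×0.491/1880) = 0.01153.
z = (0.48883 − 0.509)/0.01153 = -0.02017/0.01153 = -1.749.
p-value = 2·P(Z > 1.749) ≈ 0.0802; since p > α = 0.05, fail to reject H₀.

z = -1.749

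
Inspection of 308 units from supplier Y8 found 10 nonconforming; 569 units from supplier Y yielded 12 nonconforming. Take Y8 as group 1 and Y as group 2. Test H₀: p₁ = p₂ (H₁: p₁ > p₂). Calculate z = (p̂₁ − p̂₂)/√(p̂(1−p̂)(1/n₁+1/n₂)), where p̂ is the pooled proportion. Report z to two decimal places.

p̂₁ = 10/308 ≈ 0.0325, p̂₂ = 12/569 ≈ 0.0211.
Pooled p̂ = (10+12)/(308+569) = 22/877 = 0.0251.
SE = √(p̂(1−p̂)(1/n₁+1/n₂)) = √(0.0251·0.9749·0.00500422) = √(0.000122384) = 0.0111.
z = (0.0325 − 0.0211)/0.0111 = 0.0114/0.0111 = 1.03.
p-value = P(Z > 1.028) ≈ 0.1519.

z = 1.03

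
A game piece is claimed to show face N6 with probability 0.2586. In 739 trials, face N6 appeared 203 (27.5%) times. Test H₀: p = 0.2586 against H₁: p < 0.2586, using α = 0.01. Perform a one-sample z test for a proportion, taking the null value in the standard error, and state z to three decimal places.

z = 0.999

p̂ = 203/739 = 0.27470.
SE = √(p₀(1−p₀)/n) = √(0.19173/739) = 0.01611.
z = (0.27470 − 0.2586)/0.01611 = 0.01610/0.01611 = 0.999.
p-value = P(Z < 0.999) ≈ 0.8412, so at α = 0.01 we fail to reject H₀.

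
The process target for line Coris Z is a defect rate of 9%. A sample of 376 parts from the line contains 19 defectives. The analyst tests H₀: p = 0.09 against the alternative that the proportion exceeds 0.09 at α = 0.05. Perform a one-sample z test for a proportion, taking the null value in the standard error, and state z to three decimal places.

p̂ = 19/376 = 0.05053.
Under H₀, SE = √(0.09·0.91/376) = √(0.000217819) = 0.01476.
z = (0.05053 − 0.09)/0.01476 = -0.03947/0.01476 = -2.674.
p-value = P(Z > -2.674) ≈ 0.9963, so at α = 0.05 we fail to reject H₀.

z = -2.674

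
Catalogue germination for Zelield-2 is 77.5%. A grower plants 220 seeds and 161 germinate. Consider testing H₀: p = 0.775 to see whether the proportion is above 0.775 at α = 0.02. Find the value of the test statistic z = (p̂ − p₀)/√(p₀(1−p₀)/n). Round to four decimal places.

z = -1.5338

p̂ = 161/220 = 0.731818.
Under H₀, SE = √(0.775·0.225/220) = √(0.000792614) = 0.028153.
z = (0.731818 − 0.775)/0.028153 = -0.043182/0.028153 = -1.5338.
p-value = P(Z > -1.534) ≈ 0.9375, so at α = 0.02 we fail to reject H₀.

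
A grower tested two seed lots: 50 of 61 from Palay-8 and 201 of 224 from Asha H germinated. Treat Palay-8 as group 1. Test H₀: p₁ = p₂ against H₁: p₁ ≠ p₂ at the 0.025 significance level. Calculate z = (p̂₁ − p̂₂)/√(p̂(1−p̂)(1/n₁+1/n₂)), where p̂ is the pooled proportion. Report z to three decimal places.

p̂₁ = 50/61 ≈ 0.81967, p̂₂ = 201/224 ≈ 0.89732.
Pooled p̂ = (50+201)/(61+224) = 251/285 = 0.88070.
SE = √(0.105066 × 0.0208577) = 0.04681.
z = (0.81967 − 0.89732)/0.04681 = -0.07765/0.04681 = -1.659.
p-value = 2·P(Z > 1.659) ≈ 0.0972. With α = 0.025, fail to reject H₀.

z = -1.659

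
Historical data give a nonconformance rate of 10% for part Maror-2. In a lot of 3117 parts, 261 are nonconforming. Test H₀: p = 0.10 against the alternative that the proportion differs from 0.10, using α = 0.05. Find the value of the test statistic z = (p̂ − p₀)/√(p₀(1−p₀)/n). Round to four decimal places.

p̂ = 261/3117 ≈ 0.08373436.
Standard error under H₀: √(0.1×0.9/3117) = 0.00537345.
z = (0.08373436 − 0.1)/0.00537345 = -0.01626564/0.00537345 = -3.0270.
Two-sided p-value ≈ 2·Φ(−3.027) = 0.0025, so at α = 0.05 we reject H₀.

z = -3.0270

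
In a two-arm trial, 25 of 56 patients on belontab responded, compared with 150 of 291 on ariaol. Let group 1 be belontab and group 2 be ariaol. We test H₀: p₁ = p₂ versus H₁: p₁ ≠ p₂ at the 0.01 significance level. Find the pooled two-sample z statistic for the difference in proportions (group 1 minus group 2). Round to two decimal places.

z = -0.95

p̂₁ = 25/56 ≈ 0.4464, p̂₂ = 150/291 ≈ 0.5155.
Pooled p̂ = (25+150)/(56+291) = 175/347 = 0.5043.
SE = √(p̂(1−p̂)(1/n₁+1/n₂)) = √(0.5043·0.4957·0.0212936) = √(0.00532299) = 0.0730.
z = (0.4464 − 0.5155)/0.0730 = -0.0691/0.0730 = -0.95.
p-value = 2·P(Z > 0.946) ≈ 0.3440, so at α = 0.01 we fail to reject H₀.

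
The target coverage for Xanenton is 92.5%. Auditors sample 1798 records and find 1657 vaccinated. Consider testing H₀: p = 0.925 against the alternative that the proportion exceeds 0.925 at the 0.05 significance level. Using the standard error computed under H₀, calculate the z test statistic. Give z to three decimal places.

z = -0.551

p̂ = 1657/1798 = 0.92158.
Standard error under H₀: √(0.925×0.075/1798) = 0.00621.
z = (0.92158 − 0.925)/0.00621 = -0.00342/0.00621 = -0.551.
p-value = P(Z > -0.551) ≈ 0.7091; since p > α = 0.05, fail to reject H₀.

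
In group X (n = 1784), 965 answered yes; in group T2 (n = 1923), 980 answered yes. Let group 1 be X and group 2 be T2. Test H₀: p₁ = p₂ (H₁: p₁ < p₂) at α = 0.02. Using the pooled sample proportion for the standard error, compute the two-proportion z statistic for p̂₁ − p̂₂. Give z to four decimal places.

z = 1.9066

p̂₁ = 965/1784 = 0.540919, p̂₂ = 980/1923 = 0.509620.
Pooled p̂ = (965+980)/(1784+1923) = 1945/3707 = 0.524683.
SE = √(p̂(1−p̂)(1/n₁+1/n₂)) = √(0.524683·0.475317·0.00108056) = √(0.000269481) = 0.016416.
z = (0.540919 − 0.509620)/0.016416 = 0.031299/0.016416 = 1.9066.
p-value = P(Z < 1.907) ≈ 0.9717. With α = 0.02, fail to reject H₀.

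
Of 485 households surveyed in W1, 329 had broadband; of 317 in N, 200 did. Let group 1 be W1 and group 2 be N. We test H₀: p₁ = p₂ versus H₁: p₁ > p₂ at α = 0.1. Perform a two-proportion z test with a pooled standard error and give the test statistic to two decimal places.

p̂₁ = 329/485 = 0.6784, p̂₂ = 200/317 = 0.6309.
Pooled p̂ = (329+200)/(485+317) = 529/802 = 0.6596.
SE = √(p̂(1−p̂)(1/n₁+1/n₂)) = √(0.6596·0.3404·0.00521643) = √(0.00117123) = 0.0342.
z = (0.6784 − 0.6309)/0.0342 = 0.0475/0.0342 = 1.39.
p-value = P(Z > 1.386) ≈ 0.0829; since p < α = 0.1, reject H₀.

z = 1.39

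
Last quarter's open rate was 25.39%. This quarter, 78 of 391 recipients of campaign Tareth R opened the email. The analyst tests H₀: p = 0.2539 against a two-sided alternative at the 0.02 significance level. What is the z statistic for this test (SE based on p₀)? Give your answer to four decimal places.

z = -2.4720

p̂ = 78/391 = 0.199488.
Under H₀, SE = √(0.2539·0.7461/391) = √(0.000484488) = 0.022011.
z = (0.199488 − 0.2539)/0.022011 = -0.054412/0.022011 = -2.4720.
p-value = 2·P(Z > 2.472) ≈ 0.0134; since p < α = 0.02, reject H₀.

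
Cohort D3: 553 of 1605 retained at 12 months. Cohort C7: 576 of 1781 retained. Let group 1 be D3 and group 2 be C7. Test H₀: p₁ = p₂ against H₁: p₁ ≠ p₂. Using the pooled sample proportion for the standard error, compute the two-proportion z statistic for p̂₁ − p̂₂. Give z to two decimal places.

z = 1.30

p̂₁ = 553/1605 = 0.3445, p̂₂ = 576/1781 = 0.3234.
Pooled p̂ = (553+576)/(1605+1781) = 1129/3386 = 0.3334.
SE = √(0.222255 × 0.00118454) = 0.0162.
z = (0.3445 − 0.3234)/0.0162 = 0.0211/0.0162 = 1.30.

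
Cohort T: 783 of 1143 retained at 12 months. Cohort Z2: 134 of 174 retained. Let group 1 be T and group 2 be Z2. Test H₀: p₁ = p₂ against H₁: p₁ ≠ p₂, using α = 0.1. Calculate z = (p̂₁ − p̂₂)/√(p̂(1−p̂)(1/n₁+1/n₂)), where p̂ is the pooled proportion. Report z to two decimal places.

p̂₁ = 783/1143 = 0.68504, p̂₂ = 134/174 = 0.77011.
Pooled p̂ = (783+134)/(1143+174) = 917/1317 = 0.69628.
SE = √(p̂(1−p̂)(1/n₁+1/n₂)) = √(0.69628·0.30372·0.00662202) = √(0.00140039) = 0.03742.
z = (0.68504 − 0.77011)/0.03742 = -0.08507/0.03742 = -2.27.
Two-sided p-value ≈ 2·Φ(−2.273) = 0.0230, so at α = 0.1 we reject H₀.

z = -2.27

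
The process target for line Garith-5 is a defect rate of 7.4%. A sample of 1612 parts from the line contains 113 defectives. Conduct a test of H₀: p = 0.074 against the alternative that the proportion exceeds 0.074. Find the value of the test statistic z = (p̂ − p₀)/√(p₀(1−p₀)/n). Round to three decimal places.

z = -0.598

p̂ = 113/1612 = 0.07010.
Under H₀, SE = √(0.074·0.926/1612) = √(4.25087e-05) = 0.00652.
z = (0.07010 − 0.074)/0.00652 = -0.00390/0.00652 = -0.598.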